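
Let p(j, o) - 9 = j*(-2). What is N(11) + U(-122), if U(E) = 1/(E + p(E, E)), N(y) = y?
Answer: 1442/131 ≈ 11.008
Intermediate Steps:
p(j, o) = 9 - 2*j (p(j, o) = 9 + j*(-2) = 9 - 2*j)
U(E) = 1/(9 - E) (U(E) = 1/(E + (9 - 2*E)) = 1/(9 - E))
N(11) + U(-122) = 11 + 1/(9 - 1*(-122)) = 11 + 1/(9 + 122) = 11 + 1/131 = 1442/131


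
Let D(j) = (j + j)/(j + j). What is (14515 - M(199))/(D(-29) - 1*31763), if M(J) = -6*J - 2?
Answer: -15711/31762 ≈ -0.49465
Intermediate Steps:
M(J) = -2 - 6*J
D(j) = 1 (D(j) = (2*j)/((2*j)) = (2*j)*(1/(2*j)) = 1)
(14515 - M(199))/(D(-29) - 1*31763) = (14515 - (-2 - 6*199))/(1 - 1*31763) = (14515 - (-2 - 1194))/(1 - 31763) = (14515 - 1*(-1196))/(-31762) = (14515 + 1196)*(-1/31762) = 15711*(-1/31762) = -15711/31762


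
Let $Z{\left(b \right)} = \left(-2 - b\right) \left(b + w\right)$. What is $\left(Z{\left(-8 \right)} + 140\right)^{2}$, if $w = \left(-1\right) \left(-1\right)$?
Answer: $9604$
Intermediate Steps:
$w = 1$
$Z{\left(b \right)} = \left(1 + b\right) \left(-2 - b\right)$ ($Z{\left(b \right)} = \left(-2 - b\right) \left(b + 1\right) = \left(-2 - b\right) \left(1 + b\right) = \left(1 + b\right) \left(-2 - b\right)$)
$\left(Z{\left(-8 \right)} + 140\right)^{2} = \left(\left(-2 - \left(-8\right)^{2} - -24\right) + 140\right)^{2} = \left(\left(-2 - 64 + 24\right) + 140\right)^{2} = \left(-42 + 140\right)^{2} = 98^{2} = 9604$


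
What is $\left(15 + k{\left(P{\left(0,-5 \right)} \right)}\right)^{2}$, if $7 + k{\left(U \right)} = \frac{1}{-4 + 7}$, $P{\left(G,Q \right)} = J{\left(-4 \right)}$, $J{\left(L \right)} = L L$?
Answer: $\frac{625}{9} \approx 69.444$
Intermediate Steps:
$J{\left(L \right)} = L^{2}$
$P{\left(G,Q \right)} = 16$ ($P{\left(G,Q \right)} = \left(-4\right)^{2} = 16$)
$k{\left(U \right)} = - \frac{20}{3}$ ($k{\left(U \right)} = -7 + \frac{1}{-4 + 7} = -7 + \frac{1}{3} = - \frac{20}{3}$)
$\left(15 + k{\left(P{\left(0,-5 \right)} \right)}\right)^{2} = \left(15 - \frac{20}{3}\right)^{2} = \left(\frac{25}{3}\right)^{2} = \frac{625}{9}$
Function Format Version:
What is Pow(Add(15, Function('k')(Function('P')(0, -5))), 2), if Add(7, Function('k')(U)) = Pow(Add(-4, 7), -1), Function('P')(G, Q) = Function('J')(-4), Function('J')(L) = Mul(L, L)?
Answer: Rational(625, 9) ≈ 69.444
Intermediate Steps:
Function('J')(L) = Pow(L, 2)
Function('P')(G, Q) = 16 (Function('P')(G, Q) = Pow(-4, 2) = 16)
Function('k')(U) = Rational(-20, 3) (Function('k')(U) = Add(-7, Pow(Add(-4, 7), -1)) = Add(-7, Pow(3, -1)) = Add(-7, Rational(1, 3)) = Rational(-20, 3))
Pow(Add(15, Function('k')(Function('P')(0, -5))), 2) = Pow(Add(15, Rational(-20, 3)), 2) = Pow(Rational(25, 3), 2) = Rational(625, 9)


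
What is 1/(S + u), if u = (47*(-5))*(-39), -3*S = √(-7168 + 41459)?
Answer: 82485/755940734 + 3*√34291/755940734 ≈ 0.00010985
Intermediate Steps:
S = -√34291/3 (S = -√(-7168 + 41459)/3 = -√34291/3 ≈ -61.726)
u = 9165 (u = -235*(-39) = 9165)
1/(S + u) = 1/(-√34291/3 + 9165) = 1/(9165 - √34291/3)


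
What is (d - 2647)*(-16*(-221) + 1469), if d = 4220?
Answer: 7872865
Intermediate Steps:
(d - 2647)*(-16*(-221) + 1469) = (4220 - 2647)*(-16*(-221) + 1469) = 1573*(3536 + 1469) = 1573*5005 = 7872865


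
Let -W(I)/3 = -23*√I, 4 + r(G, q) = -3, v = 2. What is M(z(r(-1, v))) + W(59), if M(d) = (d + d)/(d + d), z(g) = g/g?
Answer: 1 + 69*√59 ≈ 531.00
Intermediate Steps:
r(G, q) = -7 (r(G, q) = -4 - 3 = -7)
z(g) = 1
W(I) = 69*√I (W(I) = -(-69)*√I = 69*√I)
M(d) = 1 (M(d) = (2*d)/((2*d)) = (2*d)*(1/(2*d)) = 1)
M(z(r(-1, v))) + W(59) = 1 + 69*√59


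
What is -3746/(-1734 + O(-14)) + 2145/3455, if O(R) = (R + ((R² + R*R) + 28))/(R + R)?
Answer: 6677185/2416427 ≈ 2.7632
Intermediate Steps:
O(R) = (28 + R + 2*R²)/(2*R) (O(R) = (R + ((R² + R²) + 28))/((2*R)) = (R + (2*R² + 28))*(1/(2*R)) = (R + (28 + 2*R²))*(1/(2*R)) = (28 + R + 2*R²)*(1/(2*R)) = (28 + R + 2*R²)/(2*R))
-3746/(-1734 + O(-14)) + 2145/3455 = -3746/(-1734 + (½ - 14 + 14/(-14))) + 2145/3455 = -3746/(-1734 + (½ - 14 + 14*(-1/14))) + 2145*(1/3455) = -3746/(-1734 + (½ - 14 - 1)) + 429/691 = -3746/(-1734 - 29/2) + 429/691 = -3746/(-3497/2) + 429/691 = -3746*(-2/3497) + 429/691 = 7492/3497 + 429/691 = 6677185/2416427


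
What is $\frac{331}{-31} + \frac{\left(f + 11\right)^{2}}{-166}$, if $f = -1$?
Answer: $- \frac{29023}{2573} \approx -11.28$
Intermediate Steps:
$\frac{331}{-31} + \frac{\left(f + 11\right)^{2}}{-166} = \frac{331}{-31} + \frac{\left(-1 + 11\right)^{2}}{-166} = 331 \left(- \frac{1}{31}\right) + 10^{2} \left(- \frac{1}{166}\right) = - \frac{331}{31} + 100 \left(- \frac{1}{166}\right) = - \frac{331}{31} - \frac{50}{83} = - \frac{29023}{2573}$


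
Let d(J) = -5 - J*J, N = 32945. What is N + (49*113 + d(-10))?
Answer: 38377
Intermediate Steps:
d(J) = -5 - J**2
N + (49*113 + d(-10)) = 32945 + (49*113 + (-5 - 1*(-10)**2)) = 32945 + (5537 + (-5 - 1*100)) = 32945 + (5537 + (-5 - 100)) = 32945 + (5537 - 105) = 32945 + 5432 = 38377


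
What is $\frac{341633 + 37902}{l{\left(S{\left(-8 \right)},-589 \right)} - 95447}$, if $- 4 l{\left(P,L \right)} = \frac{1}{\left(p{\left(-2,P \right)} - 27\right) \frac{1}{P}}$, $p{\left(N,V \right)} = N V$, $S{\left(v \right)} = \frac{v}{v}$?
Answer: $- \frac{44026060}{11071851} \approx -3.9764$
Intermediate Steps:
$S{\left(v \right)} = 1$
$l{\left(P,L \right)} = - \frac{P}{4 \left(-27 - 2 P\right)}$ ($l{\left(P,L \right)} = - \frac{1}{4 \frac{- 2 P - 27}{P}} = - \frac{1}{4 \frac{-27 - 2 P}{P}} = - \frac{P \frac{1}{-27 - 2 P}}{4} = - \frac{P}{4 \left(-27 - 2 P\right)}$)
$\frac{341633 + 37902}{l{\left(S{\left(-8 \right)},-589 \right)} - 95447} = \frac{341633 + 37902}{\frac{1}{4} \cdot 1 \frac{1}{27 + 2 \cdot 1} - 95447} = \frac{379535}{\frac{1}{4} \cdot 1 \frac{1}{27 + 2} - 95447} = \frac{379535}{\frac{1}{4} \cdot 1 \cdot \frac{1}{29} - 95447} = \frac{379535}{\frac{1}{116} - 95447} = \frac{379535}{- \frac{11071851}{116}} = 379535 \left(- \frac{116}{11071851}\right) = - \frac{44026060}{11071851}$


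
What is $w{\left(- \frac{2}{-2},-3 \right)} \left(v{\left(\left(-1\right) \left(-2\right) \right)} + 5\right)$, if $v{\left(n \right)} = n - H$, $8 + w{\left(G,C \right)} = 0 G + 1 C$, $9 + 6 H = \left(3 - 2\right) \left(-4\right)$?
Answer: $- \frac{605}{6} \approx -100.83$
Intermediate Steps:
$H = - \frac{13}{6}$ ($H = - \frac{3}{2} + \frac{\left(3 - 2\right) \left(-4\right)}{6} = - \frac{3}{2} + \frac{1 \left(-4\right)}{6} = - \frac{3}{2} + \frac{1}{6} \left(-4\right) = - \frac{3}{2} - \frac{2}{3} = - \frac{13}{6} \approx -2.1667$)
$w{\left(G,C \right)} = -8 + C$ ($w{\left(G,C \right)} = -8 + \left(0 G + 1 C\right) = -8 + \left(0 + C\right) = -8 + C$)
$v{\left(n \right)} = \frac{13}{6} + n$ ($v{\left(n \right)} = n - - \frac{13}{6} = n + \frac{13}{6} = \frac{13}{6} + n$)
$w{\left(- \frac{2}{-2},-3 \right)} \left(v{\left(\left(-1\right) \left(-2\right) \right)} + 5\right) = \left(-8 - 3\right) \left(\left(\frac{13}{6} - -2\right) + 5\right) = - 11 \left(\left(\frac{13}{6} + 2\right) + 5\right) = - 11 \left(\frac{25}{6} + 5\right) = \left(-11\right) \frac{55}{6} = - \frac{605}{6}$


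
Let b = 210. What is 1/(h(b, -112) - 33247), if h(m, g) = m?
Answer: -1/33037 ≈ -3.0269e-5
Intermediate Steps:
1/(h(b, -112) - 33247) = 1/(210 - 33247) = 1/(-33037) = -1/33037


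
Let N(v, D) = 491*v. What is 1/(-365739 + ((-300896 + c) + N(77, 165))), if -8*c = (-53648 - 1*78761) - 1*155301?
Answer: -4/2371457 ≈ -1.6867e-6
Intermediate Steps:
c = 143855/4 (c = -((-53648 - 1*78761) - 1*155301)/8 = -((-53648 - 78761) - 155301)/8 = -(-132409 - 155301)/8 = -⅛*(-287710) = 143855/4 ≈ 35964.)
1/(-365739 + ((-300896 + c) + N(77, 165))) = 1/(-365739 + ((-300896 + 143855/4) + 491*77)) = 1/(-365739 + (-1059729/4 + 37807)) = 1/(-365739 - 908501/4) = 1/(-2371457/4) = -4/2371457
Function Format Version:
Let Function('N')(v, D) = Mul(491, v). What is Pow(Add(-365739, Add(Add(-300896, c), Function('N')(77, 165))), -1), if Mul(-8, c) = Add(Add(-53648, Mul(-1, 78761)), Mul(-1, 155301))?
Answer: Rational(-4, 2371457) ≈ -1.6867e-6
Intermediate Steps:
c = Rational(143855, 4) (c = Mul(Rational(-1, 8), Add(Add(-53648, Mul(-1, 78761)), Mul(-1, 155301))) = Mul(Rational(-1, 8), Add(Add(-53648, -78761), -155301)) = Mul(Rational(-1, 8), Add(-132409, -155301)) = Mul(Rational(-1, 8), -287710) = Rational(143855, 4) ≈ 35964.)
Pow(Add(-365739, Add(Add(-300896, c), Function('N')(77, 165))), -1) = Pow(Add(-365739, Add(Add(-300896, Rational(143855, 4)), Mul(491, 77))), -1) = Pow(Add(-365739, Add(Rational(-1059729, 4), 37807)), -1) = Pow(Add(-365739, Rational(-908501, 4)), -1) = Pow(Rational(-2371457, 4), -1) = Rational(-4, 2371457)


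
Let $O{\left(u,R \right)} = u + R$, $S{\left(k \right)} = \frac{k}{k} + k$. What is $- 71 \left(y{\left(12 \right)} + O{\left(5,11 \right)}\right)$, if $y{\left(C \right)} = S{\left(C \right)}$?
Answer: $-2059$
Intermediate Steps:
$S{\left(k \right)} = 1 + k$
$O{\left(u,R \right)} = R + u$
$y{\left(C \right)} = 1 + C$
$- 71 \left(y{\left(12 \right)} + O{\left(5,11 \right)}\right) = - 71 \left(\left(1 + 12\right) + \left(11 + 5\right)\right) = - 71 \left(13 + 16\right) = \left(-71\right) 29 = -2059$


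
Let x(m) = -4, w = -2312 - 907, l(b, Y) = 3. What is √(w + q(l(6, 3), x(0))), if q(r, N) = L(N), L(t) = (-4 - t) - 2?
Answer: I*√3221 ≈ 56.754*I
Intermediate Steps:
w = -3219
L(t) = -6 - t
q(r, N) = -6 - N
√(w + q(l(6, 3), x(0))) = √(-3219 + (-6 - 1*(-4))) = √(-3219 + (-6 + 4)) = √(-3219 - 2) = √(-3221) = I*√3221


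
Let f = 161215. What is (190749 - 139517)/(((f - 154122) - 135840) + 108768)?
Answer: -51232/19979 ≈ -2.5643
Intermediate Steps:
(190749 - 139517)/(((f - 154122) - 135840) + 108768) = (190749 - 139517)/(((161215 - 154122) - 135840) + 108768) = 51232/((7093 - 135840) + 108768) = 51232/(-128747 + 108768) = 51232/(-19979) = 51232*(-1/19979) = -51232/19979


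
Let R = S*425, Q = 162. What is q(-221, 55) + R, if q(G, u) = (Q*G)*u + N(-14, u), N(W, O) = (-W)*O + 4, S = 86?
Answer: -1931786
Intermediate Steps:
N(W, O) = 4 - O*W (N(W, O) = -O*W + 4 = 4 - O*W)
R = 36550 (R = 86*425 = 36550)
q(G, u) = 4 + 14*u + 162*G*u (q(G, u) = (162*G)*u + (4 - 1*u*(-14)) = 162*G*u + (4 + 14*u) = 4 + 14*u + 162*G*u)
q(-221, 55) + R = (4 + 14*55 + 162*(-221)*55) + 36550 = (4 + 770 - 1969110) + 36550 = -1968336 + 36550 = -1931786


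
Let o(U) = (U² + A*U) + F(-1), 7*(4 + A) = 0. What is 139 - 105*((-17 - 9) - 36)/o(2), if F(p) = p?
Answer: -1163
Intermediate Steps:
A = -4 (A = -4 + (⅐)*0 = -4 + 0 = -4)
o(U) = -1 + U² - 4*U (o(U) = (U² - 4*U) - 1 = -1 + U² - 4*U)
139 - 105*((-17 - 9) - 36)/o(2) = 139 - 105*((-17 - 9) - 36)/(-1 + 2² - 4*2) = 139 - 105*(-26 - 36)/(-1 + 4 - 8) = 139 - (-6510)/(-5) = 139 - (-6510)*(-1)/5 = 139 - 105*62/5 = 139 - 1302 = -1163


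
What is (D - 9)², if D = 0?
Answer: 81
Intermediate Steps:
(D - 9)² = (0 - 9)² = (-9)² = 81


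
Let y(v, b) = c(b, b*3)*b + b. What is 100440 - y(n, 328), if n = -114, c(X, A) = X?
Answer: -7472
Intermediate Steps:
y(v, b) = b + b**2 (y(v, b) = b*b + b = b**2 + b = b + b**2)
100440 - y(n, 328) = 100440 - 328*(1 + 328) = 100440 - 328*329 = 100440 - 1*107912 = 100440 - 107912 = -7472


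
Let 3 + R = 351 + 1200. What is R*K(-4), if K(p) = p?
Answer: -6192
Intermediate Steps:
R = 1548 (R = -3 + (351 + 1200) = -3 + 1551 = 1548)
R*K(-4) = 1548*(-4) = -6192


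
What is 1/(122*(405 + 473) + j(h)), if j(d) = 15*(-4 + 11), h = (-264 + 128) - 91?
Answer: 1/107221 ≈ 9.3265e-6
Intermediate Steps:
h = -227 (h = -136 - 91 = -227)
j(d) = 105 (j(d) = 15*7 = 105)
1/(122*(405 + 473) + j(h)) = 1/(122*(405 + 473) + 105) = 1/(122*878 + 105) = 1/(107116 + 105) = 1/107221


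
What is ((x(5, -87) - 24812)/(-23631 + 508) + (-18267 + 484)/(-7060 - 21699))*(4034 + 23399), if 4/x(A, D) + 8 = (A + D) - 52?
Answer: 2190753987300725/47214599347 ≈ 46400.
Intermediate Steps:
x(A, D) = 4/(-60 + A + D) (x(A, D) = 4/(-8 + ((A + D) - 52)) = 4/(-8 + (-52 + A + D)) = 4/(-60 + A + D))
((x(5, -87) - 24812)/(-23631 + 508) + (-18267 + 484)/(-7060 - 21699))*(4034 + 23399) = ((4/(-60 + 5 - 87) - 24812)/(-23631 + 508) + (-18267 + 484)/(-7060 - 21699))*(4034 + 23399) = ((4/(-142) - 24812)/(-23123) - 17783/(-28759))*27433 = ((4*(-1/142) - 24812)*(-1/23123) - 17783*(-1/28759))*27433 = ((-2/71 - 24812)*(-1/23123) + 17783/28759)*27433 = (-1761654/71*(-1/23123) + 17783/28759)*27433 = (1761654/1641733 + 17783/28759)*27433 = (79858345325/47214599347)*27433 = 2190753987300725/47214599347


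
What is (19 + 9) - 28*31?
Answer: -840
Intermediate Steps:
(19 + 9) - 28*31 = 28 - 868 = -840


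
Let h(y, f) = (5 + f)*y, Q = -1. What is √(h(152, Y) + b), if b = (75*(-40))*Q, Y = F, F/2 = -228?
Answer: 4*I*√4097 ≈ 256.03*I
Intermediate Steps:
F = -456 (F = 2*(-228) = -456)
Y = -456
h(y, f) = y*(5 + f)
b = 3000 (b = (75*(-40))*(-1) = -3000*(-1) = 3000)
√(h(152, Y) + b) = √(152*(5 - 456) + 3000) = √(152*(-451) + 3000) = √(-68552 + 3000) = √(-65552) = 4*I*√4097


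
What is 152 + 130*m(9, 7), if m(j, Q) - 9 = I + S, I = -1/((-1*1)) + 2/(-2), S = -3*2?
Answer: 542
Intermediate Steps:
S = -6
I = 0 (I = -1/(-1) + 2*(-½) = -1*(-1) - 1 = 1 - 1 = 0)
m(j, Q) = 3 (m(j, Q) = 9 + (0 - 6) = 9 - 6 = 3)
152 + 130*m(9, 7) = 152 + 130*3 = 152 + 390 = 542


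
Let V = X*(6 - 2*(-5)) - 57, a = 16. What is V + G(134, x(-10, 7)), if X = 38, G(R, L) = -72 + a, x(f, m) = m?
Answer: 495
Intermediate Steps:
G(R, L) = -56 (G(R, L) = -72 + 16 = -56)
V = 551 (V = 38*(6 - 2*(-5)) - 57 = 38*(6 + 10) - 57 = 38*16 - 57 = 608 - 57 = 551)
V + G(134, x(-10, 7)) = 551 - 56 = 495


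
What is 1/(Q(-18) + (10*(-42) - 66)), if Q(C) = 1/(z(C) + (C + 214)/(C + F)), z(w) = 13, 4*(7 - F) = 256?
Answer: -779/378519 ≈ -0.0020580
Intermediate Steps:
F = -57 (F = 7 - ¼*256 = 7 - 64 = -57)
Q(C) = 1/(13 + (214 + C)/(-57 + C)) (Q(C) = 1/(13 + (C + 214)/(C - 57)) = 1/(13 + (214 + C)/(-57 + C)))
1/(Q(-18) + (10*(-42) - 66)) = 1/((-57 - 18)/(-527 + 14*(-18)) + (10*(-42) - 66)) = 1/(-75/(-527 - 252) + (-420 - 66)) = 1/(-75/(-779) - 486) = 1/(-1/779*(-75) - 486) = 1/(75/779 - 486) = 1/(-378519/779) = -779/378519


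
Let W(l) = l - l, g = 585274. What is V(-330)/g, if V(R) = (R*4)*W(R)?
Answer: 0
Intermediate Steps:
W(l) = 0
V(R) = 0 (V(R) = (R*4)*0 = (4*R)*0 = 0)
V(-330)/g = 0/585274 = 0*(1/585274) = 0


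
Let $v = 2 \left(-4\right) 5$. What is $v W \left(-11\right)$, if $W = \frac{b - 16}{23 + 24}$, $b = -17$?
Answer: $- \frac{14520}{47} \approx -308.94$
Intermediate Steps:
$v = -40$ ($v = \left(-8\right) 5 = -40$)
$W = - \frac{33}{47}$ ($W = \frac{-17 - 16}{23 + 24} = - \frac{33}{47} \approx -0.70213$)
$v W \left(-11\right) = \left(-40\right) \left(- \frac{33}{47}\right) \left(-11\right) = \frac{1320}{47} \left(-11\right) = - \frac{14520}{47}$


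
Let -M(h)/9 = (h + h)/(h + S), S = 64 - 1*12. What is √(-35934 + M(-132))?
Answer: I*√3596370/10 ≈ 189.64*I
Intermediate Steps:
S = 52 (S = 64 - 12 = 52)
M(h) = -18*h/(52 + h) (M(h) = -9*(h + h)/(h + 52) = -9*2*h/(52 + h) = -18*h/(52 + h))
√(-35934 + M(-132)) = √(-35934 - 18*(-132)/(52 - 132)) = √(-35934 - 18*(-132)/(-80)) = √(-35934 - 18*(-132)*(-1/80)) = √(-35934 - 297/10) = √(-359637/10) = I*√3596370/10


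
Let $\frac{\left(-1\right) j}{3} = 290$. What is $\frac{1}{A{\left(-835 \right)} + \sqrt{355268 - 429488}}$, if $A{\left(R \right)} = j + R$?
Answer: $- \frac{341}{596249} - \frac{2 i \sqrt{18555}}{2981245} \approx -0.00057191 - 9.1382 \cdot 10^{-5} i$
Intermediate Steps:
$j = -870$ ($j = \left(-3\right) 290 = -870$)
$A{\left(R \right)} = -870 + R$
$\frac{1}{A{\left(-835 \right)} + \sqrt{355268 - 429488}} = \frac{1}{\left(-870 - 835\right) + \sqrt{355268 - 429488}} = \frac{1}{-1705 + \sqrt{-74220}} = \frac{1}{-1705 + 2 i \sqrt{18555}}$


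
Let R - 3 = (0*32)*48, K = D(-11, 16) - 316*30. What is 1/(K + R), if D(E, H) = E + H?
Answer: -1/9472 ≈ -0.00010557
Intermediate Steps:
K = -9475 (K = (-11 + 16) - 316*30 = 5 - 9480 = -9475)
R = 3 (R = 3 + (0*32)*48 = 3 + 0*48 = 3 + 0 = 3)
1/(K + R) = 1/(-9475 + 3) = 1/(-9472) = -1/9472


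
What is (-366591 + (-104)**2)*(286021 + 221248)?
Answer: -180473628475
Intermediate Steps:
(-366591 + (-104)**2)*(286021 + 221248) = (-366591 + 10816)*507269 = -355775*507269 = -180473628475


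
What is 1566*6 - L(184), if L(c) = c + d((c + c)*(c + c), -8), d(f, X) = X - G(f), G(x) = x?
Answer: 144644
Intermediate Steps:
d(f, X) = X - f
L(c) = -8 + c - 4*c**2 (L(c) = c + (-8 - (c + c)*(c + c)) = c + (-8 - 2*c*2*c) = c + (-8 - 4*c**2) = -8 + c - 4*c**2)
1566*6 - L(184) = 1566*6 - (-8 + 184 - 4*184**2) = 9396 - (-8 + 184 - 4*33856) = 9396 - (-8 + 184 - 135424) = 9396 - 1*(-135248) = 9396 + 135248 = 144644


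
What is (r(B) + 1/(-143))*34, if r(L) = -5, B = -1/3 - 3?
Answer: -24344/143 ≈ -170.24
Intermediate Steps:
B = -10/3 (B = -1/3 - 3 = -1*⅓ - 3 = -⅓ - 3 = -10/3 ≈ -3.3333)
(r(B) + 1/(-143))*34 = (-5 + 1/(-143))*34 = (-5 - 1/143)*34 = -716/143*34 = -24344/143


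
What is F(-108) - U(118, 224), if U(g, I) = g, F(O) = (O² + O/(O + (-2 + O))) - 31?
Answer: 1255189/109 ≈ 11516.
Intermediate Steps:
F(O) = -31 + O² + O/(-2 + 2*O) (F(O) = (O² + O/(-2 + 2*O)) - 31 = -31 + O² + O/(-2 + 2*O))
F(-108) - U(118, 224) = (31 + (-108)³ - 1*(-108)² - 61/2*(-108))/(-1 - 108) - 1*118 = (31 - 1259712 - 1*11664 + 3294)/(-109) - 118 = -(31 - 1259712 - 11664 + 3294)/109 - 118 = -1/109*(-1268051) - 118 = 1268051/109 - 118 = 1255189/109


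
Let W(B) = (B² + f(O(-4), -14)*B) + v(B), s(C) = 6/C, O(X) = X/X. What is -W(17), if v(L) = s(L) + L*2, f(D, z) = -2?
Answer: -4919/17 ≈ -289.35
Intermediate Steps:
O(X) = 1
v(L) = 2*L + 6/L (v(L) = 6/L + L*2 = 6/L + 2*L = 2*L + 6/L)
W(B) = B² + 6/B (W(B) = (B² - 2*B) + (2*B + 6/B) = B² + 6/B)
-W(17) = -(6 + 17³)/17 = -(6 + 4913)/17 = -4919/17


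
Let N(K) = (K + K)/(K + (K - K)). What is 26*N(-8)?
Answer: 52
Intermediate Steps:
N(K) = 2 (N(K) = (2*K)/(K + 0) = (2*K)/K = 2)
26*N(-8) = 26*2 = 52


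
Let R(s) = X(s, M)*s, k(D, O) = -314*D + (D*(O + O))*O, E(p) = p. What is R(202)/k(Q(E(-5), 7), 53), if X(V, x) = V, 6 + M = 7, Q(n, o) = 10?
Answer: 10201/13260 ≈ 0.76931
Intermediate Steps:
M = 1 (M = -6 + 7 = 1)
k(D, O) = -314*D + 2*D*O**2 (k(D, O) = -314*D + (D*(2*O))*O = -314*D + (2*D*O)*O = -314*D + 2*D*O**2)
R(s) = s**2 (R(s) = s*s = s**2)
R(202)/k(Q(E(-5), 7), 53) = 202**2/((2*10*(-157 + 53**2))) = 40804/((2*10*(-157 + 2809))) = 40804/((2*10*2652)) = 40804/53040 = 40804*(1/53040) = 10201/13260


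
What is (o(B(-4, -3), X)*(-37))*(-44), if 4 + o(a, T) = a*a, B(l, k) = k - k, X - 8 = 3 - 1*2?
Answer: -6512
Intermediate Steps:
X = 9 (X = 8 + (3 - 1*2) = 8 + (3 - 2) = 8 + 1 = 9)
B(l, k) = 0
o(a, T) = -4 + a² (o(a, T) = -4 + a*a = -4 + a²)
(o(B(-4, -3), X)*(-37))*(-44) = ((-4 + 0²)*(-37))*(-44) = ((-4 + 0)*(-37))*(-44) = -4*(-37)*(-44) = 148*(-44) = -6512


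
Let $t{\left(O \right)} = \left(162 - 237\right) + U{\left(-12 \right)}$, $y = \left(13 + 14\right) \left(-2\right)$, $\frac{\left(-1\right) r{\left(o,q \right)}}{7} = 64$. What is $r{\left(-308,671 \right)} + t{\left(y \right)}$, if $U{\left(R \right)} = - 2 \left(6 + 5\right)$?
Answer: $-545$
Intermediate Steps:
$r{\left(o,q \right)} = -448$ ($r{\left(o,q \right)} = \left(-7\right) 64 = -448$)
$U{\left(R \right)} = -22$ ($U{\left(R \right)} = \left(-2\right) 11 = -22$)
$y = -54$ ($y = 27 \left(-2\right) = -54$)
$t{\left(O \right)} = -97$ ($t{\left(O \right)} = \left(162 - 237\right) - 22 = -75 - 22 = -97$)
$r{\left(-308,671 \right)} + t{\left(y \right)} = -448 - 97 = -545$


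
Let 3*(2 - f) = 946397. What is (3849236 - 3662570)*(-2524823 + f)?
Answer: -530184950920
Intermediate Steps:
f = -946391/3 (f = 2 - ⅓*946397 = 2 - 946397/3 = -946391/3 ≈ -3.1546e+5)
(3849236 - 3662570)*(-2524823 + f) = (3849236 - 3662570)*(-2524823 - 946391/3) = 186666*(-8520860/3) = -530184950920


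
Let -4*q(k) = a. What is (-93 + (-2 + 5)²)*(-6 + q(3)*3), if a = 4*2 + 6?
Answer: 1386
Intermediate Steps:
a = 14 (a = 8 + 6 = 14)
q(k) = -7/2 (q(k) = -¼*14 = -7/2)
(-93 + (-2 + 5)²)*(-6 + q(3)*3) = (-93 + (-2 + 5)²)*(-6 - 7/2*3) = (-93 + 3²)*(-6 - 21/2) = (-93 + 9)*(-33/2) = -84*(-33/2) = 1386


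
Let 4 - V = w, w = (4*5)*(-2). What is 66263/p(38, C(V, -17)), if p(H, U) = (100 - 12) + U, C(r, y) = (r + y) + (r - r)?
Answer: 2881/5 ≈ 576.20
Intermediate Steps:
w = -40 (w = 20*(-2) = -40)
V = 44 (V = 4 - 1*(-40) = 4 + 40 = 44)
C(r, y) = r + y (C(r, y) = (r + y) + 0 = r + y)
p(H, U) = 88 + U
66263/p(38, C(V, -17)) = 66263/(88 + (44 - 17)) = 66263/(88 + 27) = 66263/115 = 66263*(1/115) = 2881/5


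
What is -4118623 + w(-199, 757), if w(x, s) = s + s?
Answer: -4117109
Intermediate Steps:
w(x, s) = 2*s
-4118623 + w(-199, 757) = -4118623 + 2*757 = -4118623 + 1514 = -4117109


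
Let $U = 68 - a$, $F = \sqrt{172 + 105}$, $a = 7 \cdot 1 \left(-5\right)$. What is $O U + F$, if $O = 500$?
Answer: $51500 + \sqrt{277} \approx 51517.0$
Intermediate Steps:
$a = -35$ ($a = 7 \left(-5\right) = -35$)
$F = \sqrt{277} \approx 16.643$
$U = 103$ ($U = 68 - -35 = 68 + 35 = 103$)
$O U + F = 500 \cdot 103 + \sqrt{277} = 51500 + \sqrt{277}$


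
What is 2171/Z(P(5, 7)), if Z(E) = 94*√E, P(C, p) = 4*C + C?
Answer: 2171/470 ≈ 4.6191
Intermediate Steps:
P(C, p) = 5*C
2171/Z(P(5, 7)) = 2171/((94*√(5*5))) = 2171/((94*√25)) = 2171/((94*5)) = 2171/470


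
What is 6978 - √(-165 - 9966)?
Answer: 6978 - I*√10131 ≈ 6978.0 - 100.65*I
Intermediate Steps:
6978 - √(-165 - 9966) = 6978 - √(-10131) = 6978 - I*√10131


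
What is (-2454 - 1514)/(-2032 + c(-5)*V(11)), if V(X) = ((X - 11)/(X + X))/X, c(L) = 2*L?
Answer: 248/127 ≈ 1.9528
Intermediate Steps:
V(X) = (-11 + X)/(2*X²) (V(X) = ((-11 + X)/((2*X)))/X = ((-11 + X)*(1/(2*X)))/X = ((-11 + X)/(2*X))/X = (-11 + X)/(2*X²))
(-2454 - 1514)/(-2032 + c(-5)*V(11)) = (-2454 - 1514)/(-2032 + (2*(-5))*((½)*(-11 + 11)/11²)) = -3968/(-2032 - 5*0/121) = -3968/(-2032 - 10*0) = -3968/(-2032 + 0) = -3968/(-2032) = -3968*(-1/2032) = 248/127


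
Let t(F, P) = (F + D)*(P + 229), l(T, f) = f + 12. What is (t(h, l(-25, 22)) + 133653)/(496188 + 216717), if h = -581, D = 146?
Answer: 6416/237635 ≈ 0.026999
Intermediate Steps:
l(T, f) = 12 + f
t(F, P) = (146 + F)*(229 + P) (t(F, P) = (F + 146)*(P + 229) = (146 + F)*(229 + P))
(t(h, l(-25, 22)) + 133653)/(496188 + 216717) = ((33434 + 146*(12 + 22) + 229*(-581) - 581*(12 + 22)) + 133653)/(496188 + 216717) = ((33434 + 146*34 - 133049 - 581*34) + 133653)/712905 = ((33434 + 4964 - 133049 - 19754) + 133653)*(1/712905) = (-114405 + 133653)*(1/712905) = 19248*(1/712905) = 6416/237635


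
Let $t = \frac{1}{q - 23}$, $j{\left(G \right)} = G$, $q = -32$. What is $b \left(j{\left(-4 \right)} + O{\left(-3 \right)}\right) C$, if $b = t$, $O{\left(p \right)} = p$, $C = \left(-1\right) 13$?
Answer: $- \frac{91}{55} \approx -1.6545$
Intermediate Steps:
$C = -13$
$t = - \frac{1}{55}$ ($t = \frac{1}{-32 - 23} = \frac{1}{-55} = - \frac{1}{55} \approx -0.018182$)
$b = - \frac{1}{55} \approx -0.018182$
$b \left(j{\left(-4 \right)} + O{\left(-3 \right)}\right) C = - \frac{-4 - 3}{55} \left(-13\right) = \left(- \frac{1}{55}\right) \left(-7\right) \left(-13\right) = \frac{7}{55} \left(-13\right) = - \frac{91}{55}$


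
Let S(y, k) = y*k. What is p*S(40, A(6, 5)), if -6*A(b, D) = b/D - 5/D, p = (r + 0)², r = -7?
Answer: -196/3 ≈ -65.333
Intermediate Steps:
p = 49 (p = (-7 + 0)² = (-7)² = 49)
A(b, D) = 5/(6*D) - b/(6*D) (A(b, D) = -(b/D - 5/D)/6 = -(-5/D + b/D)/6 = 5/(6*D) - b/(6*D))
S(y, k) = k*y
p*S(40, A(6, 5)) = 49*(((⅙)*(5 - 1*6)/5)*40) = 49*(((⅙)*(⅕)*(5 - 6))*40) = 49*(((⅙)*(⅕)*(-1))*40) = 49*(-1/30*40) = 49*(-4/3) = -196/3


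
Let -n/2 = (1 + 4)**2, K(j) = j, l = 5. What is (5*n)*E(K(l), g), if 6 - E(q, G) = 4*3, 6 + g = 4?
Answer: 1500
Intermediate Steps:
g = -2 (g = -6 + 4 = -2)
E(q, G) = -6 (E(q, G) = 6 - 4*3 = 6 - 1*12 = 6 - 12 = -6)
n = -50 (n = -2*(1 + 4)**2 = -2*5**2 = -2*25 = -50)
(5*n)*E(K(l), g) = (5*(-50))*(-6) = -250*(-6) = 1500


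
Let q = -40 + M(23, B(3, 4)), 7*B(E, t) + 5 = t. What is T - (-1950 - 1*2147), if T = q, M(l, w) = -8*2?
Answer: 4041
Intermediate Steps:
B(E, t) = -5/7 + t/7
M(l, w) = -16
q = -56 (q = -40 - 16 = -56)
T = -56
T - (-1950 - 1*2147) = -56 - (-1950 - 1*2147) = -56 - (-1950 - 2147) = -56 - 1*(-4097) = -56 + 4097 = 4041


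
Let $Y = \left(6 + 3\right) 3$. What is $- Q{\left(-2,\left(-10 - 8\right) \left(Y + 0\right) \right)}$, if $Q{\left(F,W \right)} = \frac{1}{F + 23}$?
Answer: $- \frac{1}{21} \approx -0.047619$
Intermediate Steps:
$Y = 27$ ($Y = 9 \cdot 3 = 27$)
$Q{\left(F,W \right)} = \frac{1}{23 + F}$
$- Q{\left(-2,\left(-10 - 8\right) \left(Y + 0\right) \right)} = - \frac{1}{23 - 2} = - \frac{1}{21}$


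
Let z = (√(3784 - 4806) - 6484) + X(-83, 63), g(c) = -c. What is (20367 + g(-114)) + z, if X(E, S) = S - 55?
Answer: 14005 + I*√1022 ≈ 14005.0 + 31.969*I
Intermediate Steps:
X(E, S) = -55 + S
z = -6476 + I*√1022 (z = (√(3784 - 4806) - 6484) + (-55 + 63) = (√(-1022) - 6484) + 8 = (I*√1022 - 6484) + 8 = (-6484 + I*√1022) + 8 = -6476 + I*√1022 ≈ -6476.0 + 31.969*I)
(20367 + g(-114)) + z = (20367 - 1*(-114)) + (-6476 + I*√1022) = (20367 + 114) + (-6476 + I*√1022) = 20481 + (-6476 + I*√1022) = 14005 + I*√1022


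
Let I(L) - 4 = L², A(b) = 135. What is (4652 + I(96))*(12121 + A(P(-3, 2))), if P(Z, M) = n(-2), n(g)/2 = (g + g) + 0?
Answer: 170015232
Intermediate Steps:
n(g) = 4*g (n(g) = 2*((g + g) + 0) = 2*(2*g + 0) = 2*(2*g) = 4*g)
P(Z, M) = -8 (P(Z, M) = 4*(-2) = -8)
I(L) = 4 + L²
(4652 + I(96))*(12121 + A(P(-3, 2))) = (4652 + (4 + 96²))*(12121 + 135) = (4652 + (4 + 9216))*12256 = (4652 + 9220)*12256 = 13872*12256 = 170015232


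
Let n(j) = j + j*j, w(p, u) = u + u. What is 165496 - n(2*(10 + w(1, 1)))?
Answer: 164896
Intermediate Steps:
w(p, u) = 2*u
n(j) = j + j²
165496 - n(2*(10 + w(1, 1))) = 165496 - 2*(10 + 2*1)*(1 + 2*(10 + 2*1)) = 165496 - 2*(10 + 2)*(1 + 2*(10 + 2)) = 165496 - 2*12*(1 + 2*12) = 165496 - 24*(1 + 24) = 165496 - 24*25 = 165496 - 1*600 = 165496 - 600 = 164896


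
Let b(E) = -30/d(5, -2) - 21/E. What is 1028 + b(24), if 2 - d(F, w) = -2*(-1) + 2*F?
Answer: 8241/8 ≈ 1030.1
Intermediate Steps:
d(F, w) = -2*F (d(F, w) = 2 - (-2*(-1) + 2*F) = 2 - (2 + 2*F) = 2 + (-2 - 2*F) = -2*F)
b(E) = 3 - 21/E (b(E) = -30/((-2*5)) - 21/E = -30/(-10) - 21/E = -30*(-⅒) - 21/E = 3 - 21/E)
1028 + b(24) = 1028 + (3 - 21/24) = 1028 + (3 - 21*1/24) = 1028 + (3 - 7/8) = 1028 + 17/8 = 8241/8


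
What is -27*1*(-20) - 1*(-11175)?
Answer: 11715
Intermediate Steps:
-27*1*(-20) - 1*(-11175) = -27*(-20) + 11175 = 540 + 11175 = 11715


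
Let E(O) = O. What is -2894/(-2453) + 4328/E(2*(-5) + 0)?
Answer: -5293822/12265 ≈ -431.62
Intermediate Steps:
-2894/(-2453) + 4328/E(2*(-5) + 0) = -2894/(-2453) + 4328/(2*(-5) + 0) = -2894*(-1/2453) + 4328/(-10 + 0) = 2894/2453 + 4328/(-10) = 2894/2453 + 4328*(-⅒) = 2894/2453 - 2164/5 = -5293822/12265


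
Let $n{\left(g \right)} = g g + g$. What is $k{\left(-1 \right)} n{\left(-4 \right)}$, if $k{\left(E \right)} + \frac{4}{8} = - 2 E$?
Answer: $18$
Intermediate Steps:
$k{\left(E \right)} = - \frac{1}{2} - 2 E$
$n{\left(g \right)} = g + g^{2}$ ($n{\left(g \right)} = g^{2} + g = g + g^{2}$)
$k{\left(-1 \right)} n{\left(-4 \right)} = \left(- \frac{1}{2} - -2\right) \left(- 4 \left(1 - 4\right)\right) = \left(- \frac{1}{2} + 2\right) \left(\left(-4\right) \left(-3\right)\right) = \frac{3}{2} \cdot 12 = 18$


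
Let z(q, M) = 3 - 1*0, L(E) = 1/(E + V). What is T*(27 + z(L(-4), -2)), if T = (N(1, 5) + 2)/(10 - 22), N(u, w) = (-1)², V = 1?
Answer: -15/2 ≈ -7.5000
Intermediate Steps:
N(u, w) = 1
L(E) = 1/(1 + E) (L(E) = 1/(E + 1) = 1/(1 + E))
z(q, M) = 3 (z(q, M) = 3 + 0 = 3)
T = -¼ (T = (1 + 2)/(10 - 22) = 3/(-12) = 3*(-1/12) = -¼ ≈ -0.25000)
T*(27 + z(L(-4), -2)) = -(27 + 3)/4 = -¼*30 = -15/2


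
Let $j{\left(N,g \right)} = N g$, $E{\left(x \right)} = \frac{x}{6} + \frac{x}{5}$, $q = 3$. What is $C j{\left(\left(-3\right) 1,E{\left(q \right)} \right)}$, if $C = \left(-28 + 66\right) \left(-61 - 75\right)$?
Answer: $\frac{85272}{5} \approx 17054.0$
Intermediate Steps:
$E{\left(x \right)} = \frac{11 x}{30}$ ($E{\left(x \right)} = x \frac{1}{6} + x \frac{1}{5} = \frac{x}{6} + \frac{x}{5} = \frac{11 x}{30}$)
$C = -5168$ ($C = 38 \left(-136\right) = -5168$)
$C j{\left(\left(-3\right) 1,E{\left(q \right)} \right)} = - 5168 \left(-3\right) 1 \cdot \frac{11}{30} \cdot 3 = - 5168 \left(\left(-3\right) \frac{11}{10}\right) = \left(-5168\right) \left(- \frac{33}{10}\right) = \frac{85272}{5}$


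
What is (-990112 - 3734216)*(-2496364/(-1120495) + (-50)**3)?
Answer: 661686444152656608/1120495 ≈ 5.9053e+11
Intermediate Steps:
(-990112 - 3734216)*(-2496364/(-1120495) + (-50)**3) = -4724328*(-2496364*(-1/1120495) - 125000) = -4724328*(2496364/1120495 - 125000) = -4724328*(-140059378636/1120495) = 661686444152656608/1120495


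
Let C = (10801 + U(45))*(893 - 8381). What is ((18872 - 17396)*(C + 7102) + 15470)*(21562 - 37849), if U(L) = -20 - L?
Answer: 1932401505662502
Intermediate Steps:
C = -80391168 (C = (10801 + (-20 - 1*45))*(893 - 8381) = (10801 + (-20 - 45))*(-7488) = (10801 - 65)*(-7488) = 10736*(-7488) = -80391168)
((18872 - 17396)*(C + 7102) + 15470)*(21562 - 37849) = ((18872 - 17396)*(-80391168 + 7102) + 15470)*(21562 - 37849) = (1476*(-80384066) + 15470)*(-16287) = (-118646881416 + 15470)*(-16287) = -118646865946*(-16287) = 1932401505662502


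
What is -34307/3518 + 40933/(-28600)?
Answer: -562591247/50307400 ≈ -11.183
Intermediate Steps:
-34307/3518 + 40933/(-28600) = -34307*1/3518 + 40933*(-1/28600) = -34307/3518 - 40933/28600 = -562591247/50307400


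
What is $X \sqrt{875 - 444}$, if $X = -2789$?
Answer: $- 2789 \sqrt{431} \approx -57901.0$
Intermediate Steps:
$X \sqrt{875 - 444} = - 2789 \sqrt{875 - 444} = - 2789 \sqrt{431}$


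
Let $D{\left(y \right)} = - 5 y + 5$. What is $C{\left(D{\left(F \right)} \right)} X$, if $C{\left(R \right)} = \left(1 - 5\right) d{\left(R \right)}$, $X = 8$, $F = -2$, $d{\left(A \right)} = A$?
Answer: $-480$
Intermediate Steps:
$D{\left(y \right)} = 5 - 5 y$
$C{\left(R \right)} = - 4 R$ ($C{\left(R \right)} = \left(1 - 5\right) R = - 4 R$)
$C{\left(D{\left(F \right)} \right)} X = - 4 \left(5 - -10\right) 8 = - 4 \left(5 + 10\right) 8 = \left(-4\right) 15 \cdot 8 = \left(-60\right) 8 = -480$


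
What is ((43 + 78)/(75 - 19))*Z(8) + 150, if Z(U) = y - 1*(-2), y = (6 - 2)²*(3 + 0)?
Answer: 7225/28 ≈ 258.04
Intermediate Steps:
y = 48 (y = 4²*3 = 16*3 = 48)
Z(U) = 50 (Z(U) = 48 - 1*(-2) = 48 + 2 = 50)
((43 + 78)/(75 - 19))*Z(8) + 150 = ((43 + 78)/(75 - 19))*50 + 150 = (121/56)*50 + 150 = 3025/28 + 150 = 7225/28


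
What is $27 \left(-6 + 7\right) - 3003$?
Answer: $-2976$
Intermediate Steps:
$27 \left(-6 + 7\right) - 3003 = 27 \cdot 1 - 3003 = 27 - 3003 = -2976$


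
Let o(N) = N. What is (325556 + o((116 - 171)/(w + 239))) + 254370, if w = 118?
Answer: 207033527/357 ≈ 5.7993e+5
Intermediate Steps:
(325556 + o((116 - 171)/(w + 239))) + 254370 = (325556 + (116 - 171)/(118 + 239)) + 254370 = (325556 - 55/357) + 254370 = 116223437/357 + 254370 = 207033527/357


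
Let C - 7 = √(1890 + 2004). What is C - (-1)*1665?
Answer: 1672 + √3894 ≈ 1734.4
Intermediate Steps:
C = 7 + √3894 (C = 7 + √(1890 + 2004) = 7 + √3894 ≈ 69.402)
C - (-1)*1665 = (7 + √3894) - (-1)*1665 = (7 + √3894) - 1*(-1665) = (7 + √3894) + 1665 = 1672 + √3894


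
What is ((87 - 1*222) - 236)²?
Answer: 137641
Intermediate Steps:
((87 - 1*222) - 236)² = ((87 - 222) - 236)² = (-135 - 236)² = (-371)² = 137641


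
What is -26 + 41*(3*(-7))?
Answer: -887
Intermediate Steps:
-26 + 41*(3*(-7)) = -26 + 41*(-21) = -26 - 861 = -887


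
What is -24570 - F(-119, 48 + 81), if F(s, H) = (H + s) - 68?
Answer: -24512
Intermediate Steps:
F(s, H) = -68 + H + s
-24570 - F(-119, 48 + 81) = -24570 - (-68 + (48 + 81) - 119) = -24570 - (-68 + 129 - 119) = -24570 - 1*(-58) = -24570 + 58 = -24512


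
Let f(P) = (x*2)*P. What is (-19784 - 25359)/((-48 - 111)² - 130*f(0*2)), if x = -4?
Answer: -45143/25281 ≈ -1.7856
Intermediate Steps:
f(P) = -8*P (f(P) = (-4*2)*P = -8*P)
(-19784 - 25359)/((-48 - 111)² - 130*f(0*2)) = (-19784 - 25359)/((-48 - 111)² - (-1040)*0*2) = -45143/((-159)² - (-1040)*0) = -45143/(25281 - 130*0) = -45143/(25281 + 0) = -45143/25281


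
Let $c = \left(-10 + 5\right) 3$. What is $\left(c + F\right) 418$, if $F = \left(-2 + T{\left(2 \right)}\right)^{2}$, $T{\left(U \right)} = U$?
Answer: $-6270$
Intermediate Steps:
$c = -15$ ($c = \left(-5\right) 3 = -15$)
$F = 0$ ($F = \left(-2 + 2\right)^{2} = 0^{2} = 0$)
$\left(c + F\right) 418 = \left(-15 + 0\right) 418 = \left(-15\right) 418 = -6270$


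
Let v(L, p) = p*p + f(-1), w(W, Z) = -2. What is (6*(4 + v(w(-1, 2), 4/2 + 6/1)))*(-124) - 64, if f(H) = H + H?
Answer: -49168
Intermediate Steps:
f(H) = 2*H
v(L, p) = -2 + p**2 (v(L, p) = p*p + 2*(-1) = p**2 - 2 = -2 + p**2)
(6*(4 + v(w(-1, 2), 4/2 + 6/1)))*(-124) - 64 = (6*(4 + (-2 + (4/2 + 6/1)**2)))*(-124) - 64 = (6*(4 + (-2 + (4*(1/2) + 6*1)**2)))*(-124) - 64 = (6*(4 + (-2 + (2 + 6)**2)))*(-124) - 64 = (6*(4 + (-2 + 8**2)))*(-124) - 64 = (6*(4 + (-2 + 64)))*(-124) - 64 = (6*(4 + 62))*(-124) - 64 = (6*66)*(-124) - 64 = 396*(-124) - 64 = -49104 - 64 = -49168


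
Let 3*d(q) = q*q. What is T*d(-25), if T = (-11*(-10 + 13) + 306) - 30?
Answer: 50625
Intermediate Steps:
T = 243 (T = (-11*3 + 306) - 30 = (-33 + 306) - 30 = 273 - 30 = 243)
d(q) = q²/3 (d(q) = (q*q)/3 = q²/3)
T*d(-25) = 243*((⅓)*(-25)²) = 243*((⅓)*625) = 243*(625/3) = 50625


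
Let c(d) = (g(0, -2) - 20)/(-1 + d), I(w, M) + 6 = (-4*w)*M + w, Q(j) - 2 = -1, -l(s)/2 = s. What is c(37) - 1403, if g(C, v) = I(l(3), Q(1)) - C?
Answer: -12629/9 ≈ -1403.2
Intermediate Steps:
l(s) = -2*s
Q(j) = 1 (Q(j) = 2 - 1 = 1)
I(w, M) = -6 + w - 4*M*w (I(w, M) = -6 + ((-4*w)*M + w) = -6 + (-4*M*w + w) = -6 + (w - 4*M*w) = -6 + w - 4*M*w)
g(C, v) = 12 - C (g(C, v) = (-6 - 2*3 - 4*1*(-2*3)) - C = (-6 - 6 - 4*1*(-6)) - C = (-6 - 6 + 24) - C = 12 - C)
c(d) = -8/(-1 + d) (c(d) = ((12 - 1*0) - 20)/(-1 + d) = ((12 + 0) - 20)/(-1 + d) = (12 - 20)/(-1 + d) = -8/(-1 + d))
c(37) - 1403 = -8/(-1 + 37) - 1403 = -8/36 - 1403 = -8*1/36 - 1403 = -2/9 - 1403 = -12629/9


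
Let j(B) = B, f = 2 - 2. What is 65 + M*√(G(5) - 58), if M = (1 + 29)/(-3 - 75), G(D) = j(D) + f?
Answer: 65 - 5*I*√53/13 ≈ 65.0 - 2.8*I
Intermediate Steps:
f = 0
G(D) = D (G(D) = D + 0 = D)
M = -5/13 (M = 30/(-78) = 30*(-1/78) = -5/13 ≈ -0.38462)
65 + M*√(G(5) - 58) = 65 - 5*√(5 - 58)/13 = 65 - 5*I*√53/13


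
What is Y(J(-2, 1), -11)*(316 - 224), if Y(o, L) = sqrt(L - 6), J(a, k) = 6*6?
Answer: 92*I*sqrt(17) ≈ 379.33*I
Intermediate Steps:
J(a, k) = 36
Y(o, L) = sqrt(-6 + L)
Y(J(-2, 1), -11)*(316 - 224) = sqrt(-6 - 11)*(316 - 224) = sqrt(-17)*92 = (I*sqrt(17))*92 = 92*I*sqrt(17)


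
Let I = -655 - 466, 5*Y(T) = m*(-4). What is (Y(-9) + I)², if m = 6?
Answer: 31685641/25 ≈ 1.2674e+6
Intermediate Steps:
Y(T) = -24/5 (Y(T) = (6*(-4))/5 = (⅕)*(-24) = -24/5)
I = -1121
(Y(-9) + I)² = (-24/5 - 1121)² = (-5629/5)² = 31685641/25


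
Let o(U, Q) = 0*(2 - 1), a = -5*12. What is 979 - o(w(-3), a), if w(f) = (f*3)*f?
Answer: 979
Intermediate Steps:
a = -60
w(f) = 3*f**2 (w(f) = (3*f)*f = 3*f**2)
o(U, Q) = 0 (o(U, Q) = 0*1 = 0)
979 - o(w(-3), a) = 979 - 1*0 = 979 + 0 = 979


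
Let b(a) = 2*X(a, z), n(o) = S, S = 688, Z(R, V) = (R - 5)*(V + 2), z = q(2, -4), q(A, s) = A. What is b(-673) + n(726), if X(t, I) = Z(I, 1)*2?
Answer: 652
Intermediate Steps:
z = 2
Z(R, V) = (-5 + R)*(2 + V)
X(t, I) = -30 + 6*I (X(t, I) = (-10 - 5*1 + 2*I + I*1)*2 = (-10 - 5 + 2*I + I)*2 = (-15 + 3*I)*2 = -30 + 6*I)
n(o) = 688
b(a) = -36 (b(a) = 2*(-30 + 6*2) = 2*(-30 + 12) = 2*(-18) = -36)
b(-673) + n(726) = -36 + 688 = 652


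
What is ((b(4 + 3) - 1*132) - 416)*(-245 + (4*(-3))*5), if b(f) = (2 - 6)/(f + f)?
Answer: 1170590/7 ≈ 1.6723e+5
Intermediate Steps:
b(f) = -2/f (b(f) = -4*1/(2*f) = -2/f)
((b(4 + 3) - 1*132) - 416)*(-245 + (4*(-3))*5) = ((-2/(4 + 3) - 1*132) - 416)*(-245 + (4*(-3))*5) = ((-2/7 - 132) - 416)*(-245 - 12*5) = ((-2*⅐ - 132) - 416)*(-245 - 60) = ((-2/7 - 132) - 416)*(-305) = (-926/7 - 416)*(-305) = -3838/7*(-305) = 1170590/7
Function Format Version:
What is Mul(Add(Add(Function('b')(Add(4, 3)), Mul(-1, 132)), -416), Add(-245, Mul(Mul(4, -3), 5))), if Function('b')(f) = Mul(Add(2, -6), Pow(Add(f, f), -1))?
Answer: Rational(1170590, 7) ≈ 1.6723e+5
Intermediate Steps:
Function('b')(f) = Mul(-2, Pow(f, -1)) (Function('b')(f) = Mul(-4, Pow(Mul(2, f), -1)) = Mul(-4, Mul(Rational(1, 2), Pow(f, -1))) = Mul(-2, Pow(f, -1)))
Mul(Add(Add(Function('b')(Add(4, 3)), Mul(-1, 132)), -416), Add(-245, Mul(Mul(4, -3), 5))) = Mul(Add(Add(Mul(-2, Pow(Add(4, 3), -1)), Mul(-1, 132)), -416), Add(-245, Mul(Mul(4, -3), 5))) = Mul(Add(Add(Mul(-2, Pow(7, -1)), -132), -416), Add(-245, Mul(-12, 5))) = Mul(Add(Add(Mul(-2, Rational(1, 7)), -132), -416), Add(-245, -60)) = Mul(Add(Add(Rational(-2, 7), -132), -416), -305) = Mul(Add(Rational(-926, 7), -416), -305) = Mul(Rational(-3838, 7), -305) = Rational(1170590, 7)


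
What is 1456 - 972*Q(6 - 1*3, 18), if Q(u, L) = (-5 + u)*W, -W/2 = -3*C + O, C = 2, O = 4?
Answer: 9232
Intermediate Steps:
W = 4 (W = -2*(-3*2 + 4) = -2*(-6 + 4) = -2*(-2) = 4)
Q(u, L) = -20 + 4*u (Q(u, L) = (-5 + u)*4 = -20 + 4*u)
1456 - 972*Q(6 - 1*3, 18) = 1456 - 972*(-20 + 4*(6 - 1*3)) = 1456 - 972*(-20 + 4*(6 - 3)) = 1456 - 972*(-20 + 4*3) = 1456 - 972*(-20 + 12) = 1456 - 972*(-8) = 1456 + 7776 = 9232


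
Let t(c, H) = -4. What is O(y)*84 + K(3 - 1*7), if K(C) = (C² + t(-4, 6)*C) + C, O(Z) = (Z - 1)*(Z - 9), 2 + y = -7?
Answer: 15148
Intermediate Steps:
y = -9 (y = -2 - 7 = -9)
O(Z) = (-1 + Z)*(-9 + Z)
K(C) = C² - 3*C (K(C) = (C² - 4*C) + C = C² - 3*C)
O(y)*84 + K(3 - 1*7) = (9 + (-9)² - 10*(-9))*84 + (3 - 1*7)*(-3 + (3 - 1*7)) = (9 + 81 + 90)*84 + (3 - 7)*(-3 + (3 - 7)) = 180*84 - 4*(-3 - 4) = 15120 - 4*(-7) = 15120 + 28 = 15148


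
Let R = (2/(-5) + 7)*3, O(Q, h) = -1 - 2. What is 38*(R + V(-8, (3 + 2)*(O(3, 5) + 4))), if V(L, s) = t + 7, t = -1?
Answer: 4902/5 ≈ 980.40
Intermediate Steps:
O(Q, h) = -3
R = 99/5 (R = (2*(-1/5) + 7)*3 = (-2/5 + 7)*3 = (33/5)*3 = 99/5 ≈ 19.800)
V(L, s) = 6 (V(L, s) = -1 + 7 = 6)
38*(R + V(-8, (3 + 2)*(O(3, 5) + 4))) = 38*(99/5 + 6) = 38*(129/5) = 4902/5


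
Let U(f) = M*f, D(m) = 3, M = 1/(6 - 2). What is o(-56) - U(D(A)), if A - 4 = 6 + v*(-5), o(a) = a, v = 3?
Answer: -227/4 ≈ -56.750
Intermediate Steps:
M = ¼ (M = 1/4 = ¼ ≈ 0.25000)
A = -5 (A = 4 + (6 + 3*(-5)) = 4 + (6 - 15) = 4 - 9 = -5)
U(f) = f/4
o(-56) - U(D(A)) = -56 - 3/4 = -56 - 1*¾ = -56 - ¾ = -227/4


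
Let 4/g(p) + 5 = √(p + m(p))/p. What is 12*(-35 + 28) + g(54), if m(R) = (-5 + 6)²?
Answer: -1235460/14569 - 216*√55/72845 ≈ -84.823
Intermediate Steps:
m(R) = 1 (m(R) = 1² = 1)
g(p) = 4/(-5 + √(1 + p)/p) (g(p) = 4/(-5 + √(p + 1)/p) = 4/(-5 + √(1 + p)/p))
12*(-35 + 28) + g(54) = 12*(-35 + 28) - 4*54/(-√(1 + 54) + 5*54) = 12*(-7) - 4*54/(-√55 + 270) = -84 - 4*54/(270 - √55) = -84 - 216/(270 - √55)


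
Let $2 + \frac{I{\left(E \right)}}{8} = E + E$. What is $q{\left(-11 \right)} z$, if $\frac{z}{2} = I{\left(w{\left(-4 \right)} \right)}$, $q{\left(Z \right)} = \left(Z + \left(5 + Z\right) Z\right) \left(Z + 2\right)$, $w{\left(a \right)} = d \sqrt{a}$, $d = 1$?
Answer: $15840 - 31680 i \approx 15840.0 - 31680.0 i$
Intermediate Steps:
$w{\left(a \right)} = \sqrt{a}$ ($w{\left(a \right)} = 1 \sqrt{a} = \sqrt{a}$)
$I{\left(E \right)} = -16 + 16 E$ ($I{\left(E \right)} = -16 + 8 \left(E + E\right) = -16 + 8 \cdot 2 E = -16 + 16 E$)
$q{\left(Z \right)} = \left(2 + Z\right) \left(Z + Z \left(5 + Z\right)\right)$ ($q{\left(Z \right)} = \left(Z + Z \left(5 + Z\right)\right) \left(2 + Z\right) = \left(2 + Z\right) \left(Z + Z \left(5 + Z\right)\right)$)
$z = -32 + 64 i$ ($z = 2 \left(-16 + 16 \sqrt{-4}\right) = 2 \left(-16 + 16 \cdot 2 i\right) = 2 \left(-16 + 32 i\right) = -32 + 64 i \approx -32.0 + 64.0 i$)
$q{\left(-11 \right)} z = - 11 \left(12 + \left(-11\right)^{2} + 8 \left(-11\right)\right) \left(-32 + 64 i\right) = - 11 \left(12 + 121 - 88\right) \left(-32 + 64 i\right) = \left(-11\right) 45 \left(-32 + 64 i\right) = - 495 \left(-32 + 64 i\right) = 15840 - 31680 i$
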